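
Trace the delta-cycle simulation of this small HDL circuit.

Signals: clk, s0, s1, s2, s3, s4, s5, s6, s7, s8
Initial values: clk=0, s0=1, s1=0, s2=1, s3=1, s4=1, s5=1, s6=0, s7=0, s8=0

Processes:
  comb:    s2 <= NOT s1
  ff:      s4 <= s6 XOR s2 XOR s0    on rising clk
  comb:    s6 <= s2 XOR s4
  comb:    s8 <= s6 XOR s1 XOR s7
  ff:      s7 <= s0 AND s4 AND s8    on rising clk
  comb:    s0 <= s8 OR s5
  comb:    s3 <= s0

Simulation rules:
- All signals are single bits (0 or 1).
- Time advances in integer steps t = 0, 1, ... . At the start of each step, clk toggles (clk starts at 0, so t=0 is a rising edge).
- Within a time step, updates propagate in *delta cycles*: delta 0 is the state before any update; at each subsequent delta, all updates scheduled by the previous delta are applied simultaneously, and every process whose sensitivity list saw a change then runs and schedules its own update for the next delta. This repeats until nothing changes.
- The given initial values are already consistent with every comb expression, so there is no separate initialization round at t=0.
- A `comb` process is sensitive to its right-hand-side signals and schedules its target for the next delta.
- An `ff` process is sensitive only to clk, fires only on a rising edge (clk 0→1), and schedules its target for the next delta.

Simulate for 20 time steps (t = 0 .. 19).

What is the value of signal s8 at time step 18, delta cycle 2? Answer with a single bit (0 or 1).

1

t0.Δ0 s8=0 s1=0 clk=0 s5=1 s0=1 s3=1 s4=1 s7=0 s2=1 s6=0
t0.Δ1 s8=0 s1=0 clk=1 s5=1 s0=1 s3=1 s4=1 s7=0 s2=1 s6=0
t0.Δ2 s8=0 s1=0 clk=1 s5=1 s0=1 s3=1 s4=0 s7=0 s2=1 s6=0
t0.Δ3 s8=0 s1=0 clk=1 s5=1 s0=1 s3=1 s4=0 s7=0 s2=1 s6=1
t0.Δ4 s8=1 s1=0 clk=1 s5=1 s0=1 s3=1 s4=0 s7=0 s2=1 s6=1
t1.Δ0 s8=1 s1=0 clk=1 s5=1 s0=1 s3=1 s4=0 s7=0 s2=1 s6=1
t1.Δ1 s8=1 s1=0 clk=0 s5=1 s0=1 s3=1 s4=0 s7=0 s2=1 s6=1
t2.Δ0 s8=1 s1=0 clk=0 s5=1 s0=1 s3=1 s4=0 s7=0 s2=1 s6=1
t2.Δ1 s8=1 s1=0 clk=1 s5=1 s0=1 s3=1 s4=0 s7=0 s2=1 s6=1
t2.Δ2 s8=1 s1=0 clk=1 s5=1 s0=1 s3=1 s4=1 s7=0 s2=1 s6=1
t2.Δ3 s8=1 s1=0 clk=1 s5=1 s0=1 s3=1 s4=1 s7=0 s2=1 s6=0
t2.Δ4 s8=0 s1=0 clk=1 s5=1 s0=1 s3=1 s4=1 s7=0 s2=1 s6=0
t3.Δ0 s8=0 s1=0 clk=1 s5=1 s0=1 s3=1 s4=1 s7=0 s2=1 s6=0
t3.Δ1 s8=0 s1=0 clk=0 s5=1 s0=1 s3=1 s4=1 s7=0 s2=1 s6=0
t4.Δ0 s8=0 s1=0 clk=0 s5=1 s0=1 s3=1 s4=1 s7=0 s2=1 s6=0
t4.Δ1 s8=0 s1=0 clk=1 s5=1 s0=1 s3=1 s4=1 s7=0 s2=1 s6=0
t4.Δ2 s8=0 s1=0 clk=1 s5=1 s0=1 s3=1 s4=0 s7=0 s2=1 s6=0
t4.Δ3 s8=0 s1=0 clk=1 s5=1 s0=1 s3=1 s4=0 s7=0 s2=1 s6=1
t4.Δ4 s8=1 s1=0 clk=1 s5=1 s0=1 s3=1 s4=0 s7=0 s2=1 s6=1
t5.Δ0 s8=1 s1=0 clk=1 s5=1 s0=1 s3=1 s4=0 s7=0 s2=1 s6=1
t5.Δ1 s8=1 s1=0 clk=0 s5=1 s0=1 s3=1 s4=0 s7=0 s2=1 s6=1
t6.Δ0 s8=1 s1=0 clk=0 s5=1 s0=1 s3=1 s4=0 s7=0 s2=1 s6=1
t6.Δ1 s8=1 s1=0 clk=1 s5=1 s0=1 s3=1 s4=0 s7=0 s2=1 s6=1
t6.Δ2 s8=1 s1=0 clk=1 s5=1 s0=1 s3=1 s4=1 s7=0 s2=1 s6=1
t6.Δ3 s8=1 s1=0 clk=1 s5=1 s0=1 s3=1 s4=1 s7=0 s2=1 s6=0
t6.Δ4 s8=0 s1=0 clk=1 s5=1 s0=1 s3=1 s4=1 s7=0 s2=1 s6=0
t7.Δ0 s8=0 s1=0 clk=1 s5=1 s0=1 s3=1 s4=1 s7=0 s2=1 s6=0
t7.Δ1 s8=0 s1=0 clk=0 s5=1 s0=1 s3=1 s4=1 s7=0 s2=1 s6=0
t8.Δ0 s8=0 s1=0 clk=0 s5=1 s0=1 s3=1 s4=1 s7=0 s2=1 s6=0
t8.Δ1 s8=0 s1=0 clk=1 s5=1 s0=1 s3=1 s4=1 s7=0 s2=1 s6=0
t8.Δ2 s8=0 s1=0 clk=1 s5=1 s0=1 s3=1 s4=0 s7=0 s2=1 s6=0
t8.Δ3 s8=0 s1=0 clk=1 s5=1 s0=1 s3=1 s4=0 s7=0 s2=1 s6=1
t8.Δ4 s8=1 s1=0 clk=1 s5=1 s0=1 s3=1 s4=0 s7=0 s2=1 s6=1
t9.Δ0 s8=1 s1=0 clk=1 s5=1 s0=1 s3=1 s4=0 s7=0 s2=1 s6=1
t9.Δ1 s8=1 s1=0 clk=0 s5=1 s0=1 s3=1 s4=0 s7=0 s2=1 s6=1
t10.Δ0 s8=1 s1=0 clk=0 s5=1 s0=1 s3=1 s4=0 s7=0 s2=1 s6=1
t10.Δ1 s8=1 s1=0 clk=1 s5=1 s0=1 s3=1 s4=0 s7=0 s2=1 s6=1
t10.Δ2 s8=1 s1=0 clk=1 s5=1 s0=1 s3=1 s4=1 s7=0 s2=1 s6=1
t10.Δ3 s8=1 s1=0 clk=1 s5=1 s0=1 s3=1 s4=1 s7=0 s2=1 s6=0
t10.Δ4 s8=0 s1=0 clk=1 s5=1 s0=1 s3=1 s4=1 s7=0 s2=1 s6=0
t11.Δ0 s8=0 s1=0 clk=1 s5=1 s0=1 s3=1 s4=1 s7=0 s2=1 s6=0
t11.Δ1 s8=0 s1=0 clk=0 s5=1 s0=1 s3=1 s4=1 s7=0 s2=1 s6=0
t12.Δ0 s8=0 s1=0 clk=0 s5=1 s0=1 s3=1 s4=1 s7=0 s2=1 s6=0
t12.Δ1 s8=0 s1=0 clk=1 s5=1 s0=1 s3=1 s4=1 s7=0 s2=1 s6=0
t12.Δ2 s8=0 s1=0 clk=1 s5=1 s0=1 s3=1 s4=0 s7=0 s2=1 s6=0
t12.Δ3 s8=0 s1=0 clk=1 s5=1 s0=1 s3=1 s4=0 s7=0 s2=1 s6=1
t12.Δ4 s8=1 s1=0 clk=1 s5=1 s0=1 s3=1 s4=0 s7=0 s2=1 s6=1
t13.Δ0 s8=1 s1=0 clk=1 s5=1 s0=1 s3=1 s4=0 s7=0 s2=1 s6=1
t13.Δ1 s8=1 s1=0 clk=0 s5=1 s0=1 s3=1 s4=0 s7=0 s2=1 s6=1
t14.Δ0 s8=1 s1=0 clk=0 s5=1 s0=1 s3=1 s4=0 s7=0 s2=1 s6=1
t14.Δ1 s8=1 s1=0 clk=1 s5=1 s0=1 s3=1 s4=0 s7=0 s2=1 s6=1
t14.Δ2 s8=1 s1=0 clk=1 s5=1 s0=1 s3=1 s4=1 s7=0 s2=1 s6=1
t14.Δ3 s8=1 s1=0 clk=1 s5=1 s0=1 s3=1 s4=1 s7=0 s2=1 s6=0
t14.Δ4 s8=0 s1=0 clk=1 s5=1 s0=1 s3=1 s4=1 s7=0 s2=1 s6=0
t15.Δ0 s8=0 s1=0 clk=1 s5=1 s0=1 s3=1 s4=1 s7=0 s2=1 s6=0
t15.Δ1 s8=0 s1=0 clk=0 s5=1 s0=1 s3=1 s4=1 s7=0 s2=1 s6=0
t16.Δ0 s8=0 s1=0 clk=0 s5=1 s0=1 s3=1 s4=1 s7=0 s2=1 s6=0
t16.Δ1 s8=0 s1=0 clk=1 s5=1 s0=1 s3=1 s4=1 s7=0 s2=1 s6=0
t16.Δ2 s8=0 s1=0 clk=1 s5=1 s0=1 s3=1 s4=0 s7=0 s2=1 s6=0
t16.Δ3 s8=0 s1=0 clk=1 s5=1 s0=1 s3=1 s4=0 s7=0 s2=1 s6=1
t16.Δ4 s8=1 s1=0 clk=1 s5=1 s0=1 s3=1 s4=0 s7=0 s2=1 s6=1
t17.Δ0 s8=1 s1=0 clk=1 s5=1 s0=1 s3=1 s4=0 s7=0 s2=1 s6=1
t17.Δ1 s8=1 s1=0 clk=0 s5=1 s0=1 s3=1 s4=0 s7=0 s2=1 s6=1
t18.Δ0 s8=1 s1=0 clk=0 s5=1 s0=1 s3=1 s4=0 s7=0 s2=1 s6=1
t18.Δ1 s8=1 s1=0 clk=1 s5=1 s0=1 s3=1 s4=0 s7=0 s2=1 s6=1
t18.Δ2 s8=1 s1=0 clk=1 s5=1 s0=1 s3=1 s4=1 s7=0 s2=1 s6=1
t18.Δ3 s8=1 s1=0 clk=1 s5=1 s0=1 s3=1 s4=1 s7=0 s2=1 s6=0
t18.Δ4 s8=0 s1=0 clk=1 s5=1 s0=1 s3=1 s4=1 s7=0 s2=1 s6=0
t19.Δ0 s8=0 s1=0 clk=1 s5=1 s0=1 s3=1 s4=1 s7=0 s2=1 s6=0
t19.Δ1 s8=0 s1=0 clk=0 s5=1 s0=1 s3=1 s4=1 s7=0 s2=1 s6=0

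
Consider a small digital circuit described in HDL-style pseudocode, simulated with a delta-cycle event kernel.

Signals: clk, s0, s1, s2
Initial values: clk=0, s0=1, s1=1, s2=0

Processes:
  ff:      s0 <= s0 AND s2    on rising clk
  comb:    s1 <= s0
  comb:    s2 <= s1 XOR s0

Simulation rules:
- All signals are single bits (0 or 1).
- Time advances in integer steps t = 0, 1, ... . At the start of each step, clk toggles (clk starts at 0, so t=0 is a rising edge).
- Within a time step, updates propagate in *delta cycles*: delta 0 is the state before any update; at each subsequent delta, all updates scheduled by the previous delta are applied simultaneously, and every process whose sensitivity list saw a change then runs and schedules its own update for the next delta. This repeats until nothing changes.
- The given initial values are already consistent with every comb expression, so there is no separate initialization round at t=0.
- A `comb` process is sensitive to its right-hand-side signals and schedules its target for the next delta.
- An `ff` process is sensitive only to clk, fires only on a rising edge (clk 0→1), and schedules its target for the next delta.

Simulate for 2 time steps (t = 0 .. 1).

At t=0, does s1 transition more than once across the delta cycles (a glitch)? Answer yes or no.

t=0 Δ0: clk=0 s2=0 s0=1 s1=1
  Δ1: clk:0→1
  Δ2: s0:1→0
  Δ3: s2:0→1, s1:1→0
  Δ4: s2:1→0
  (4Δ to stable)
t=1 Δ0: clk=1 s2=0 s0=0 s1=0
  Δ1: clk:1→0
  (1Δ to stable)

no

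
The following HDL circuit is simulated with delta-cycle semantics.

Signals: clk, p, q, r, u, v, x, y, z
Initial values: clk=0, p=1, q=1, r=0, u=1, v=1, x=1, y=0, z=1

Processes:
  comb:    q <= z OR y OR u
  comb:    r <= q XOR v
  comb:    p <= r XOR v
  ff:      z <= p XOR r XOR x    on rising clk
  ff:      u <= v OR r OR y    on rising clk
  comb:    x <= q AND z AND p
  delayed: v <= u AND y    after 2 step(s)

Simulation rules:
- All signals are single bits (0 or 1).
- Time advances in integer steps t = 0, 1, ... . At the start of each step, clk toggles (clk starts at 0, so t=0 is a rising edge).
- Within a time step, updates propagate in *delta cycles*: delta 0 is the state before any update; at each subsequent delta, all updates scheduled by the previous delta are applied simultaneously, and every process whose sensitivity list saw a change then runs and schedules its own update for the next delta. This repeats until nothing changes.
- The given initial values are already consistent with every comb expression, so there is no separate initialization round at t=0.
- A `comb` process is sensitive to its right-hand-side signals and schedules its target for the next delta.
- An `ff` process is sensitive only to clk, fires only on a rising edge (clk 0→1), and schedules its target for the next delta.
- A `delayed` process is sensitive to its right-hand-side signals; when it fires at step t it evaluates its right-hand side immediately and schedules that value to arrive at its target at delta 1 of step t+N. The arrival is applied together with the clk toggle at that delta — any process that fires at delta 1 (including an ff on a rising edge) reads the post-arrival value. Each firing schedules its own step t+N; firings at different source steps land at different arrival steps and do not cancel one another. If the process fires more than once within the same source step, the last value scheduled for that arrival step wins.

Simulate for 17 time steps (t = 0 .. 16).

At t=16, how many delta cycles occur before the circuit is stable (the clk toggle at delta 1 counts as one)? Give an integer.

3

t=0 Δ0: q=1 p=1 v=1 r=0 x=1 y=0 clk=0 z=1 u=1
  Δ1: clk:0→1
  Δ2: z:1→0
  Δ3: x:1→0
  (3Δ to stable)
t=1 Δ0: q=1 p=1 v=1 r=0 x=0 y=0 clk=1 z=0 u=1
  Δ1: clk:1→0
  (1Δ to stable)
t=2 Δ0: q=1 p=1 v=1 r=0 x=0 y=0 clk=0 z=0 u=1
  Δ1: clk:0→1
  Δ2: z:0→1
  Δ3: x:0→1
  (3Δ to stable)
t=3 Δ0: q=1 p=1 v=1 r=0 x=1 y=0 clk=1 z=1 u=1
  Δ1: clk:1→0
  (1Δ to stable)
t=4 Δ0: q=1 p=1 v=1 r=0 x=1 y=0 clk=0 z=1 u=1
  Δ1: clk:0→1
  Δ2: z:1→0
  Δ3: x:1→0
  (3Δ to stable)
t=5 Δ0: q=1 p=1 v=1 r=0 x=0 y=0 clk=1 z=0 u=1
  Δ1: clk:1→0
  (1Δ to stable)
t=6 Δ0: q=1 p=1 v=1 r=0 x=0 y=0 clk=0 z=0 u=1
  Δ1: clk:0→1
  Δ2: z:0→1
  Δ3: x:0→1
  (3Δ to stable)
t=7 Δ0: q=1 p=1 v=1 r=0 x=1 y=0 clk=1 z=1 u=1
  Δ1: clk:1→0
  (1Δ to stable)
t=8 Δ0: q=1 p=1 v=1 r=0 x=1 y=0 clk=0 z=1 u=1
  Δ1: clk:0→1
  Δ2: z:1→0
  Δ3: x:1→0
  (3Δ to stable)
t=9 Δ0: q=1 p=1 v=1 r=0 x=0 y=0 clk=1 z=0 u=1
  Δ1: clk:1→0
  (1Δ to stable)
t=10 Δ0: q=1 p=1 v=1 r=0 x=0 y=0 clk=0 z=0 u=1
  Δ1: clk:0→1
  Δ2: z:0→1
  Δ3: x:0→1
  (3Δ to stable)
t=11 Δ0: q=1 p=1 v=1 r=0 x=1 y=0 clk=1 z=1 u=1
  Δ1: clk:1→0
  (1Δ to stable)
t=12 Δ0: q=1 p=1 v=1 r=0 x=1 y=0 clk=0 z=1 u=1
  Δ1: clk:0→1
  Δ2: z:1→0
  Δ3: x:1→0
  (3Δ to stable)
t=13 Δ0: q=1 p=1 v=1 r=0 x=0 y=0 clk=1 z=0 u=1
  Δ1: clk:1→0
  (1Δ to stable)
t=14 Δ0: q=1 p=1 v=1 r=0 x=0 y=0 clk=0 z=0 u=1
  Δ1: clk:0→1
  Δ2: z:0→1
  Δ3: x:0→1
  (3Δ to stable)
t=15 Δ0: q=1 p=1 v=1 r=0 x=1 y=0 clk=1 z=1 u=1
  Δ1: clk:1→0
  (1Δ to stable)
t=16 Δ0: q=1 p=1 v=1 r=0 x=1 y=0 clk=0 z=1 u=1
  Δ1: clk:0→1
  Δ2: z:1→0
  Δ3: x:1→0
  (3Δ to stable)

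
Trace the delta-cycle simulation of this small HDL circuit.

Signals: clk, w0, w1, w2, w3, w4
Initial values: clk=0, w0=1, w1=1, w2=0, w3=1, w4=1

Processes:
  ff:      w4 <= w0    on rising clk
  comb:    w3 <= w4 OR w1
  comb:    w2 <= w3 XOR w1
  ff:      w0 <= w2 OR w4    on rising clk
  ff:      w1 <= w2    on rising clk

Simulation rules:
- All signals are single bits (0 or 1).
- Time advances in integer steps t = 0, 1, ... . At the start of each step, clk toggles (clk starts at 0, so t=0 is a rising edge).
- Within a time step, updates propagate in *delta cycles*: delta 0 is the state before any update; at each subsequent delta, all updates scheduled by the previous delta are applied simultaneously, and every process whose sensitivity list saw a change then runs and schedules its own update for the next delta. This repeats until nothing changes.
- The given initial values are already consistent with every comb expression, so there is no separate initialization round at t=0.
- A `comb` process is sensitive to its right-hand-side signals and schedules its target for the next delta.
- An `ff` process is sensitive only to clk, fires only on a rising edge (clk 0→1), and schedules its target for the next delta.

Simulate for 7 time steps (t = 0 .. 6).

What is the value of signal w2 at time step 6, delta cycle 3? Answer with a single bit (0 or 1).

0

t0.Δ0 clk=0 w1=1 w2=0 w0=1 w3=1 w4=1
t0.Δ1 clk=1 w1=1 w2=0 w0=1 w3=1 w4=1
t0.Δ2 clk=1 w1=0 w2=0 w0=1 w3=1 w4=1
t0.Δ3 clk=1 w1=0 w2=1 w0=1 w3=1 w4=1
t1.Δ0 clk=1 w1=0 w2=1 w0=1 w3=1 w4=1
t1.Δ1 clk=0 w1=0 w2=1 w0=1 w3=1 w4=1
t2.Δ0 clk=0 w1=0 w2=1 w0=1 w3=1 w4=1
t2.Δ1 clk=1 w1=0 w2=1 w0=1 w3=1 w4=1
t2.Δ2 clk=1 w1=1 w2=1 w0=1 w3=1 w4=1
t2.Δ3 clk=1 w1=1 w2=0 w0=1 w3=1 w4=1
t3.Δ0 clk=1 w1=1 w2=0 w0=1 w3=1 w4=1
t3.Δ1 clk=0 w1=1 w2=0 w0=1 w3=1 w4=1
t4.Δ0 clk=0 w1=1 w2=0 w0=1 w3=1 w4=1
t4.Δ1 clk=1 w1=1 w2=0 w0=1 w3=1 w4=1
t4.Δ2 clk=1 w1=0 w2=0 w0=1 w3=1 w4=1
t4.Δ3 clk=1 w1=0 w2=1 w0=1 w3=1 w4=1
t5.Δ0 clk=1 w1=0 w2=1 w0=1 w3=1 w4=1
t5.Δ1 clk=0 w1=0 w2=1 w0=1 w3=1 w4=1
t6.Δ0 clk=0 w1=0 w2=1 w0=1 w3=1 w4=1
t6.Δ1 clk=1 w1=0 w2=1 w0=1 w3=1 w4=1
t6.Δ2 clk=1 w1=1 w2=1 w0=1 w3=1 w4=1
t6.Δ3 clk=1 w1=1 w2=0 w0=1 w3=1 w4=1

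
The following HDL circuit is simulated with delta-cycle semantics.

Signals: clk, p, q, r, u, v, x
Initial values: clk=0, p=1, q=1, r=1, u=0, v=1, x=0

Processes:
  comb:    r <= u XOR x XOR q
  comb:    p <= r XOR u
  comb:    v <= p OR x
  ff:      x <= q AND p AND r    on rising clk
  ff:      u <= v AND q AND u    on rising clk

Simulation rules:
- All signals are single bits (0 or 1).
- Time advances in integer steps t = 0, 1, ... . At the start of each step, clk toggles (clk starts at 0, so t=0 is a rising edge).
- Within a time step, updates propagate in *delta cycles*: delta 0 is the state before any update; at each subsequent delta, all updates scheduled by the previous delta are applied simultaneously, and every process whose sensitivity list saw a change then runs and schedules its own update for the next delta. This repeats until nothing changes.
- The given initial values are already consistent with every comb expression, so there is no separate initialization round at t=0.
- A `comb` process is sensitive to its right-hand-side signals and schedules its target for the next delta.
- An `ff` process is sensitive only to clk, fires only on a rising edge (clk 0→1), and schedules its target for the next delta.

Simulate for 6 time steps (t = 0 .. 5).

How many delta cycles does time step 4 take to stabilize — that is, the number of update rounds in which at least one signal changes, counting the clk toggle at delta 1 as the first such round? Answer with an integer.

[bits: v,x,clk,r,p,u,q]
t=0: Δ0=1001101 Δ1=1011101 Δ2=1111101 Δ3=1110101 Δ4=1110001 | 4Δ
t=1: Δ0=1110001 Δ1=1100001 | 1Δ
t=2: Δ0=1100001 Δ1=1110001 Δ2=1010001 Δ3=0011001 Δ4=0011101 Δ5=1011101 | 5Δ
t=3: Δ0=1011101 Δ1=1001101 | 1Δ
t=4: Δ0=1001101 Δ1=1011101 Δ2=1111101 Δ3=1110101 Δ4=1110001 | 4Δ
t=5: Δ0=1110001 Δ1=1100001 | 1Δ

4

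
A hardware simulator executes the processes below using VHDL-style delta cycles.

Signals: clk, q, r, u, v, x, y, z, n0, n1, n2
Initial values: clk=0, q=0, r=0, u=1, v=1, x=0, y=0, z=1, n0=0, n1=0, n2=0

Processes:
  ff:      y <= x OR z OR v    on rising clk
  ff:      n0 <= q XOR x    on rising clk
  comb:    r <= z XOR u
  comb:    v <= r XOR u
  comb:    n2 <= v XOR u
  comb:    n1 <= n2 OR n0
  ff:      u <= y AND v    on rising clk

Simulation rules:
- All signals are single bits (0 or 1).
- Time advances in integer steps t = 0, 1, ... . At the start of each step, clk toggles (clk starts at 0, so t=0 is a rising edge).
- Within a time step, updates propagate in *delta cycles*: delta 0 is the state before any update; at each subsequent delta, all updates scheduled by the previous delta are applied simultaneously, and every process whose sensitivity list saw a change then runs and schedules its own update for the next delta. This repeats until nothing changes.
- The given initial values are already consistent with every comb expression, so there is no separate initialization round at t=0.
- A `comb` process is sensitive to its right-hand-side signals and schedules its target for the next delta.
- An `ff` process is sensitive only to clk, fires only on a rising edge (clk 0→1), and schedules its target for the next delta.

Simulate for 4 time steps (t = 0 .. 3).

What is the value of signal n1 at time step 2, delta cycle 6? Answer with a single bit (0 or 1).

0

t0.Δ0 q=0 x=0 u=1 v=1 y=0 z=1 r=0 n0=0 clk=0 n1=0 n2=0
t0.Δ1 q=0 x=0 u=1 v=1 y=0 z=1 r=0 n0=0 clk=1 n1=0 n2=0
t0.Δ2 q=0 x=0 u=0 v=1 y=1 z=1 r=0 n0=0 clk=1 n1=0 n2=0
t0.Δ3 q=0 x=0 u=0 v=0 y=1 z=1 r=1 n0=0 clk=1 n1=0 n2=1
t0.Δ4 q=0 x=0 u=0 v=1 y=1 z=1 r=1 n0=0 clk=1 n1=1 n2=0
t0.Δ5 q=0 x=0 u=0 v=1 y=1 z=1 r=1 n0=0 clk=1 n1=0 n2=1
t0.Δ6 q=0 x=0 u=0 v=1 y=1 z=1 r=1 n0=0 clk=1 n1=1 n2=1
t1.Δ0 q=0 x=0 u=0 v=1 y=1 z=1 r=1 n0=0 clk=1 n1=1 n2=1
t1.Δ1 q=0 x=0 u=0 v=1 y=1 z=1 r=1 n0=0 clk=0 n1=1 n2=1
t2.Δ0 q=0 x=0 u=0 v=1 y=1 z=1 r=1 n0=0 clk=0 n1=1 n2=1
t2.Δ1 q=0 x=0 u=0 v=1 y=1 z=1 r=1 n0=0 clk=1 n1=1 n2=1
t2.Δ2 q=0 x=0 u=1 v=1 y=1 z=1 r=1 n0=0 clk=1 n1=1 n2=1
t2.Δ3 q=0 x=0 u=1 v=0 y=1 z=1 r=0 n0=0 clk=1 n1=1 n2=0
t2.Δ4 q=0 x=0 u=1 v=1 y=1 z=1 r=0 n0=0 clk=1 n1=0 n2=1
t2.Δ5 q=0 x=0 u=1 v=1 y=1 z=1 r=0 n0=0 clk=1 n1=1 n2=0
t2.Δ6 q=0 x=0 u=1 v=1 y=1 z=1 r=0 n0=0 clk=1 n1=0 n2=0
t3.Δ0 q=0 x=0 u=1 v=1 y=1 z=1 r=0 n0=0 clk=1 n1=0 n2=0
t3.Δ1 q=0 x=0 u=1 v=1 y=1 z=1 r=0 n0=0 clk=0 n1=0 n2=0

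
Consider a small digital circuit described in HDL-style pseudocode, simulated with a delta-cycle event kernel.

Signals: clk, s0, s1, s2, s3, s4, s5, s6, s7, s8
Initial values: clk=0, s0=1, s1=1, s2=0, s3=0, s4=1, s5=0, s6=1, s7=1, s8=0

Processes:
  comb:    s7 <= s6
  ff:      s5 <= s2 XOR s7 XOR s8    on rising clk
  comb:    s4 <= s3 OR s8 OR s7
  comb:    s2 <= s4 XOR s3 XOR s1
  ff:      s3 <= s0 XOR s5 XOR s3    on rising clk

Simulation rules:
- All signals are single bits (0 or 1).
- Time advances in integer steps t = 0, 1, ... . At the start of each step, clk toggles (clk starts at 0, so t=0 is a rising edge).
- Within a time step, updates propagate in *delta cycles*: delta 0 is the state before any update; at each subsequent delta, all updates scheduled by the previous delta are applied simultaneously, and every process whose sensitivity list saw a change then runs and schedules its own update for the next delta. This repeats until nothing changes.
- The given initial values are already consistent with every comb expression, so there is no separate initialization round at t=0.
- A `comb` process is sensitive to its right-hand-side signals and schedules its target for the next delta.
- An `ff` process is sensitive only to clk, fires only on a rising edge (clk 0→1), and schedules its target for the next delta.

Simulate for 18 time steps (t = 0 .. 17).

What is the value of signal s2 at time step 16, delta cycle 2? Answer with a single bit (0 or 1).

1

[bits: s7,s5,s4,clk,s3,s0,s2,s8,s1,s6]
t=0: Δ0=1010010011 Δ1=1011010011 Δ2=1111110011 Δ3=1111111011 | 3Δ
t=1: Δ0=1111111011 Δ1=1110111011 | 1Δ
t=2: Δ0=1110111011 Δ1=1111111011 Δ2=1011111011 | 2Δ
t=3: Δ0=1011111011 Δ1=1010111011 | 1Δ
t=4: Δ0=1010111011 Δ1=1011111011 Δ2=1011011011 Δ3=1011010011 | 3Δ
t=5: Δ0=1011010011 Δ1=1010010011 | 1Δ
t=6: Δ0=1010010011 Δ1=1011010011 Δ2=1111110011 Δ3=1111111011 | 3Δ
t=7: Δ0=1111111011 Δ1=1110111011 | 1Δ
t=8: Δ0=1110111011 Δ1=1111111011 Δ2=1011111011 | 2Δ
t=9: Δ0=1011111011 Δ1=1010111011 | 1Δ
t=10: Δ0=1010111011 Δ1=1011111011 Δ2=1011011011 Δ3=1011010011 | 3Δ
t=11: Δ0=1011010011 Δ1=1010010011 | 1Δ
t=12: Δ0=1010010011 Δ1=1011010011 Δ2=1111110011 Δ3=1111111011 | 3Δ
t=13: Δ0=1111111011 Δ1=1110111011 | 1Δ
t=14: Δ0=1110111011 Δ1=1111111011 Δ2=1011111011 | 2Δ
t=15: Δ0=1011111011 Δ1=1010111011 | 1Δ
t=16: Δ0=1010111011 Δ1=1011111011 Δ2=1011011011 Δ3=1011010011 | 3Δ
t=17: Δ0=1011010011 Δ1=1010010011 | 1Δ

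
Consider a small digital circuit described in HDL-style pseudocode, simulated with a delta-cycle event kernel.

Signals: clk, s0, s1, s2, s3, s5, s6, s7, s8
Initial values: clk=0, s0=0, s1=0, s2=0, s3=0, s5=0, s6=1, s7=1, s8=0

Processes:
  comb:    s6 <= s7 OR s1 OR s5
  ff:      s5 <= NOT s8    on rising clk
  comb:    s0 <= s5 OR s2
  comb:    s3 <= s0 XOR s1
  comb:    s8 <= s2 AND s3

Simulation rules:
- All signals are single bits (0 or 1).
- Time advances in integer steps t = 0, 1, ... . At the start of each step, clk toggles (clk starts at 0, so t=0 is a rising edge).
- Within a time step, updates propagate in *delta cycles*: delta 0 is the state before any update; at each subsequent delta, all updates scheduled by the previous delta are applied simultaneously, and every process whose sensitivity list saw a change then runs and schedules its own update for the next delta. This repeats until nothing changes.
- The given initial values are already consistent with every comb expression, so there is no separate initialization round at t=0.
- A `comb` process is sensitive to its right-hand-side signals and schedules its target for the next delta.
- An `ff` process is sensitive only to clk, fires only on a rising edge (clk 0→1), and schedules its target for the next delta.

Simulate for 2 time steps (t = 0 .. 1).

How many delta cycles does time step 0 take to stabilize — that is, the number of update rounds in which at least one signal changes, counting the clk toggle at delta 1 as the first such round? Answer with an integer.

t0.Δ0 s6=1 s5=0 s8=0 clk=0 s7=1 s2=0 s0=0 s1=0 s3=0
t0.Δ1 s6=1 s5=0 s8=0 clk=1 s7=1 s2=0 s0=0 s1=0 s3=0
t0.Δ2 s6=1 s5=1 s8=0 clk=1 s7=1 s2=0 s0=0 s1=0 s3=0
t0.Δ3 s6=1 s5=1 s8=0 clk=1 s7=1 s2=0 s0=1 s1=0 s3=0
t0.Δ4 s6=1 s5=1 s8=0 clk=1 s7=1 s2=0 s0=1 s1=0 s3=1
t1.Δ0 s6=1 s5=1 s8=0 clk=1 s7=1 s2=0 s0=1 s1=0 s3=1
t1.Δ1 s6=1 s5=1 s8=0 clk=0 s7=1 s2=0 s0=1 s1=0 s3=1

4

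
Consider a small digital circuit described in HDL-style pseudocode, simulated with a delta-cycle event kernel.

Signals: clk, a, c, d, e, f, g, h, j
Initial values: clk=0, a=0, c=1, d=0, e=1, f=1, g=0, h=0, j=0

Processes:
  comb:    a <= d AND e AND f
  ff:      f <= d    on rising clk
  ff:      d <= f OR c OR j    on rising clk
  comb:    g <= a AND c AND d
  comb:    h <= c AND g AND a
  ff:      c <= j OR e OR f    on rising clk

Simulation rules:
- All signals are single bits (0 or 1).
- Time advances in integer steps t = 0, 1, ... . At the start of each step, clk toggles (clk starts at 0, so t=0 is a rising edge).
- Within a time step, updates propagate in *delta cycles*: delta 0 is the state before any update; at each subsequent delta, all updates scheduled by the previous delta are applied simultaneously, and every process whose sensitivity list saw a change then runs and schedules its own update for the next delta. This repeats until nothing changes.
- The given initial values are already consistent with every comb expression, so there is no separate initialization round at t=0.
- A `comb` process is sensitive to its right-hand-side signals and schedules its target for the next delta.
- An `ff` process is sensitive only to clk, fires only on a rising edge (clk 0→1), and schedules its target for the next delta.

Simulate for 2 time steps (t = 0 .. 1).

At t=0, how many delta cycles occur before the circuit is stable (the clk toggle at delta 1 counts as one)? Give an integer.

t0.Δ0 e=1 d=0 g=0 h=0 c=1 clk=0 j=0 f=1 a=0
t0.Δ1 e=1 d=0 g=0 h=0 c=1 clk=1 j=0 f=1 a=0
t0.Δ2 e=1 d=1 g=0 h=0 c=1 clk=1 j=0 f=0 a=0
t1.Δ0 e=1 d=1 g=0 h=0 c=1 clk=1 j=0 f=0 a=0
t1.Δ1 e=1 d=1 g=0 h=0 c=1 clk=0 j=0 f=0 a=0

2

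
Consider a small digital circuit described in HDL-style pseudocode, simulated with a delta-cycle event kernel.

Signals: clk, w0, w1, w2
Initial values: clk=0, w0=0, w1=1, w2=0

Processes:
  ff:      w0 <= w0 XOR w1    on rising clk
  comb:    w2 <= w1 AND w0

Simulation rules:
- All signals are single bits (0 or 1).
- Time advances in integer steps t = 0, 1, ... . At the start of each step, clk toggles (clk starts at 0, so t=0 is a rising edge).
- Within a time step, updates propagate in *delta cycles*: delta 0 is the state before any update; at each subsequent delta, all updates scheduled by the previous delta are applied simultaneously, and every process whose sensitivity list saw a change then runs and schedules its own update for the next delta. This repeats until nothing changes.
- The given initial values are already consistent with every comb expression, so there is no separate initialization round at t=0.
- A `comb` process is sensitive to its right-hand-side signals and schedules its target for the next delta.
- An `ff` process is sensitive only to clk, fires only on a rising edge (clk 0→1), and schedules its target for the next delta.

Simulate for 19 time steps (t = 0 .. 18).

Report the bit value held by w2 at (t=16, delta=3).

t0.Δ0 clk=0 w1=1 w2=0 w0=0
t0.Δ1 clk=1 w1=1 w2=0 w0=0
t0.Δ2 clk=1 w1=1 w2=0 w0=1
t0.Δ3 clk=1 w1=1 w2=1 w0=1
t1.Δ0 clk=1 w1=1 w2=1 w0=1
t1.Δ1 clk=0 w1=1 w2=1 w0=1
t2.Δ0 clk=0 w1=1 w2=1 w0=1
t2.Δ1 clk=1 w1=1 w2=1 w0=1
t2.Δ2 clk=1 w1=1 w2=1 w0=0
t2.Δ3 clk=1 w1=1 w2=0 w0=0
t3.Δ0 clk=1 w1=1 w2=0 w0=0
t3.Δ1 clk=0 w1=1 w2=0 w0=0
t4.Δ0 clk=0 w1=1 w2=0 w0=0
t4.Δ1 clk=1 w1=1 w2=0 w0=0
t4.Δ2 clk=1 w1=1 w2=0 w0=1
t4.Δ3 clk=1 w1=1 w2=1 w0=1
t5.Δ0 clk=1 w1=1 w2=1 w0=1
t5.Δ1 clk=0 w1=1 w2=1 w0=1
t6.Δ0 clk=0 w1=1 w2=1 w0=1
t6.Δ1 clk=1 w1=1 w2=1 w0=1
t6.Δ2 clk=1 w1=1 w2=1 w0=0
t6.Δ3 clk=1 w1=1 w2=0 w0=0
t7.Δ0 clk=1 w1=1 w2=0 w0=0
t7.Δ1 clk=0 w1=1 w2=0 w0=0
t8.Δ0 clk=0 w1=1 w2=0 w0=0
t8.Δ1 clk=1 w1=1 w2=0 w0=0
t8.Δ2 clk=1 w1=1 w2=0 w0=1
t8.Δ3 clk=1 w1=1 w2=1 w0=1
t9.Δ0 clk=1 w1=1 w2=1 w0=1
t9.Δ1 clk=0 w1=1 w2=1 w0=1
t10.Δ0 clk=0 w1=1 w2=1 w0=1
t10.Δ1 clk=1 w1=1 w2=1 w0=1
t10.Δ2 clk=1 w1=1 w2=1 w0=0
t10.Δ3 clk=1 w1=1 w2=0 w0=0
t11.Δ0 clk=1 w1=1 w2=0 w0=0
t11.Δ1 clk=0 w1=1 w2=0 w0=0
t12.Δ0 clk=0 w1=1 w2=0 w0=0
t12.Δ1 clk=1 w1=1 w2=0 w0=0
t12.Δ2 clk=1 w1=1 w2=0 w0=1
t12.Δ3 clk=1 w1=1 w2=1 w0=1
t13.Δ0 clk=1 w1=1 w2=1 w0=1
t13.Δ1 clk=0 w1=1 w2=1 w0=1
t14.Δ0 clk=0 w1=1 w2=1 w0=1
t14.Δ1 clk=1 w1=1 w2=1 w0=1
t14.Δ2 clk=1 w1=1 w2=1 w0=0
t14.Δ3 clk=1 w1=1 w2=0 w0=0
t15.Δ0 clk=1 w1=1 w2=0 w0=0
t15.Δ1 clk=0 w1=1 w2=0 w0=0
t16.Δ0 clk=0 w1=1 w2=0 w0=0
t16.Δ1 clk=1 w1=1 w2=0 w0=0
t16.Δ2 clk=1 w1=1 w2=0 w0=1
t16.Δ3 clk=1 w1=1 w2=1 w0=1
t17.Δ0 clk=1 w1=1 w2=1 w0=1
t17.Δ1 clk=0 w1=1 w2=1 w0=1
t18.Δ0 clk=0 w1=1 w2=1 w0=1
t18.Δ1 clk=1 w1=1 w2=1 w0=1
t18.Δ2 clk=1 w1=1 w2=1 w0=0
t18.Δ3 clk=1 w1=1 w2=0 w0=0

1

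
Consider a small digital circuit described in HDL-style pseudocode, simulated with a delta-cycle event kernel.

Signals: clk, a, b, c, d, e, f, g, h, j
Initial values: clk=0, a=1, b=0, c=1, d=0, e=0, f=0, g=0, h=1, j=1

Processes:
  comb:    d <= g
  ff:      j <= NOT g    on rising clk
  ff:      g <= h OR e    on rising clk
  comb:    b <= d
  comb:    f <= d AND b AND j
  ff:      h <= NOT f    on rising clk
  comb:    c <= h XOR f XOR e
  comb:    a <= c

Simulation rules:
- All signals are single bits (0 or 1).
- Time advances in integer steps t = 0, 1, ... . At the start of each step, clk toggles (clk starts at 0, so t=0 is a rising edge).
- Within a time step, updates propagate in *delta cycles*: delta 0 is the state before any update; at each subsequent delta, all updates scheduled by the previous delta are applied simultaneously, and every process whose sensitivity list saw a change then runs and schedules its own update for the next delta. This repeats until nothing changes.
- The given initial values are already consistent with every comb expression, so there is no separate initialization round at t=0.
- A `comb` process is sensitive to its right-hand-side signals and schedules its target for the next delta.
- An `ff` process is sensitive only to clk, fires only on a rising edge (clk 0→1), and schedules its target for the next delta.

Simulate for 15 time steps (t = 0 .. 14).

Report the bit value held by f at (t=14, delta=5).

[bits: c,b,h,f,d,j,e,g,clk,a]
t=0: Δ0=1010010001 Δ1=1010010011 Δ2=1010010111 Δ3=1010110111 Δ4=1110110111 Δ5=1111110111 Δ6=0111110111 Δ7=0111110110 | 7Δ
t=1: Δ0=0111110110 Δ1=0111110100 | 1Δ
t=2: Δ0=0111110100 Δ1=0111110110 Δ2=0101100110 Δ3=1100100110 Δ4=0100100111 Δ5=0100100110 | 5Δ
t=3: Δ0=0100100110 Δ1=0100100100 | 1Δ
t=4: Δ0=0100100100 Δ1=0100100110 Δ2=0110100010 Δ3=1110000010 Δ4=1010000011 | 4Δ
t=5: Δ0=1010000011 Δ1=1010000001 | 1Δ
t=6: Δ0=1010000001 Δ1=1010000011 Δ2=1010010111 Δ3=1010110111 Δ4=1110110111 Δ5=1111110111 Δ6=0111110111 Δ7=0111110110 | 7Δ
t=7: Δ0=0111110110 Δ1=0111110100 | 1Δ
t=8: Δ0=0111110100 Δ1=0111110110 Δ2=0101100110 Δ3=1100100110 Δ4=0100100111 Δ5=0100100110 | 5Δ
t=9: Δ0=0100100110 Δ1=0100100100 | 1Δ
t=10: Δ0=0100100100 Δ1=0100100110 Δ2=0110100010 Δ3=1110000010 Δ4=1010000011 | 4Δ
t=11: Δ0=1010000011 Δ1=1010000001 | 1Δ
t=12: Δ0=1010000001 Δ1=1010000011 Δ2=1010010111 Δ3=1010110111 Δ4=1110110111 Δ5=1111110111 Δ6=0111110111 Δ7=0111110110 | 7Δ
t=13: Δ0=0111110110 Δ1=0111110100 | 1Δ
t=14: Δ0=0111110100 Δ1=0111110110 Δ2=0101100110 Δ3=1100100110 Δ4=0100100111 Δ5=0100100110 | 5Δ

0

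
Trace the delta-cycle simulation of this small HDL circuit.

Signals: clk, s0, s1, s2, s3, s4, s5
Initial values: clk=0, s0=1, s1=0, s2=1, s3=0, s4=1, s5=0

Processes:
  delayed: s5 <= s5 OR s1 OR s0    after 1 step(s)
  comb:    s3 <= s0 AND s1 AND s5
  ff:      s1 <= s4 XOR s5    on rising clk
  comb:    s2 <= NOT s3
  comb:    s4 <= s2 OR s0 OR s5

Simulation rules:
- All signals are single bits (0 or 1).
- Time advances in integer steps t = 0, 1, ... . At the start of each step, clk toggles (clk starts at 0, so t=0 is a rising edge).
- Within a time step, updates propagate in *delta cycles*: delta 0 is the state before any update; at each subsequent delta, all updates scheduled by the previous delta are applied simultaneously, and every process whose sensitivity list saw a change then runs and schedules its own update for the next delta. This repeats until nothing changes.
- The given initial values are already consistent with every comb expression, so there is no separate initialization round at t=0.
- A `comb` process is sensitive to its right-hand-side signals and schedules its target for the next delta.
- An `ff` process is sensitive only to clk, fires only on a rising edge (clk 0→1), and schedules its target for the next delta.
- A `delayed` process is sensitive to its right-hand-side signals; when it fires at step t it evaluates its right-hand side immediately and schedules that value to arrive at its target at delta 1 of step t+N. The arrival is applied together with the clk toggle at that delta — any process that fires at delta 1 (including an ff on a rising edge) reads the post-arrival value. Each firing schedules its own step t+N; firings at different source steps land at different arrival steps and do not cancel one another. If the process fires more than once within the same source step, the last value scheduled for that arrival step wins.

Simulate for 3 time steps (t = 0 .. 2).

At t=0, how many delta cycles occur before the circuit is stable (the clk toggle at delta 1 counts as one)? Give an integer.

2

[bits: s1,s3,s5,s2,clk,s4,s0]
t=0: Δ0=0001011 Δ1=0001111 Δ2=1001111 | 2Δ
t=1: Δ0=1001111 Δ1=1011011 Δ2=1111011 Δ3=1110011 | 3Δ
t=2: Δ0=1110011 Δ1=1110111 Δ2=0110111 Δ3=0010111 Δ4=0011111 | 4Δ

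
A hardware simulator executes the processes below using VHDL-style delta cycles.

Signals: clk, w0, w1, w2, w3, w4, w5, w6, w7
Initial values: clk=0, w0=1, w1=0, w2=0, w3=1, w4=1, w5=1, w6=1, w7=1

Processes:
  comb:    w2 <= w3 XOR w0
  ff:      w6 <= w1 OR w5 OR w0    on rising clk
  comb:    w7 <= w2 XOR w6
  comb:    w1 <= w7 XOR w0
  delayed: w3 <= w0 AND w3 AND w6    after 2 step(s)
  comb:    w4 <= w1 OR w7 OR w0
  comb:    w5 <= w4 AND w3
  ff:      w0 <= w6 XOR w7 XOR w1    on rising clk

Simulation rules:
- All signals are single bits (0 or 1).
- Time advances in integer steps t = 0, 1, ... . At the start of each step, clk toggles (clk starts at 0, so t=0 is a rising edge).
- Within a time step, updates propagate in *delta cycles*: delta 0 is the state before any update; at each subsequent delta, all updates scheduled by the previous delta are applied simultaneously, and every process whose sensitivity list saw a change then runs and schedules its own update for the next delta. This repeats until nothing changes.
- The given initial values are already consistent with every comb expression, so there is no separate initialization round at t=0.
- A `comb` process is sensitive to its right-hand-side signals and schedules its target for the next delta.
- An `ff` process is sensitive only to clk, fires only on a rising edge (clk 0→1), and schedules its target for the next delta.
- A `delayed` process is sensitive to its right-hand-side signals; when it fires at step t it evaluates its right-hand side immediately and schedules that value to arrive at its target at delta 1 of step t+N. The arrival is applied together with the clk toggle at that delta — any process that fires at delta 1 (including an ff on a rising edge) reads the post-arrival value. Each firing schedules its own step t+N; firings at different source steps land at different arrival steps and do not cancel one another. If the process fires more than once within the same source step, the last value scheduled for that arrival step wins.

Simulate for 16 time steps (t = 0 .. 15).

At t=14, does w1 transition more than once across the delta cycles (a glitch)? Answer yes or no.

yes

t=0 Δ0: w3=1 w2=0 w5=1 w4=1 w1=0 w7=1 clk=0 w6=1 w0=1
  Δ1: clk:0→1
  Δ2: w0:1→0
  Δ3: w2:0→1, w1:0→1
  Δ4: w7:1→0
  Δ5: w1:1→0
  Δ6: w4:1→0
  Δ7: w5:1→0
  (7Δ to stable)
t=1 Δ0: w3=1 w2=1 w5=0 w4=0 w1=0 w7=0 clk=1 w6=1 w0=0
  Δ1: clk:1→0
  (1Δ to stable)
t=2 Δ0: w3=1 w2=1 w5=0 w4=0 w1=0 w7=0 clk=0 w6=1 w0=0
  Δ1: w3:1→0, clk:0→1
  Δ2: w2:1→0, w6:1→0, w0:0→1
  Δ3: w2:0→1, w4:0→1, w1:0→1
  Δ4: w7:0→1
  Δ5: w1:1→0
  (5Δ to stable)
t=3 Δ0: w3=0 w2=1 w5=0 w4=1 w1=0 w7=1 clk=1 w6=0 w0=1
  Δ1: clk:1→0
  (1Δ to stable)
t=4 Δ0: w3=0 w2=1 w5=0 w4=1 w1=0 w7=1 clk=0 w6=0 w0=1
  Δ1: clk:0→1
  Δ2: w6:0→1
  Δ3: w7:1→0
  Δ4: w1:0→1
  (4Δ to stable)
t=5 Δ0: w3=0 w2=1 w5=0 w4=1 w1=1 w7=0 clk=1 w6=1 w0=1
  Δ1: clk:1→0
  (1Δ to stable)
t=6 Δ0: w3=0 w2=1 w5=0 w4=1 w1=1 w7=0 clk=0 w6=1 w0=1
  Δ1: clk:0→1
  Δ2: w0:1→0
  Δ3: w2:1→0, w1:1→0
  Δ4: w4:1→0, w7:0→1
  Δ5: w4:0→1, w1:0→1
  (5Δ to stable)
t=7 Δ0: w3=0 w2=0 w5=0 w4=1 w1=1 w7=1 clk=1 w6=1 w0=0
  Δ1: clk:1→0
  (1Δ to stable)
t=8 Δ0: w3=0 w2=0 w5=0 w4=1 w1=1 w7=1 clk=0 w6=1 w0=0
  Δ1: clk:0→1
  Δ2: w0:0→1
  Δ3: w2:0→1, w1:1→0
  Δ4: w7:1→0
  Δ5: w1:0→1
  (5Δ to stable)
t=9 Δ0: w3=0 w2=1 w5=0 w4=1 w1=1 w7=0 clk=1 w6=1 w0=1
  Δ1: clk:1→0
  (1Δ to stable)
t=10 Δ0: w3=0 w2=1 w5=0 w4=1 w1=1 w7=0 clk=0 w6=1 w0=1
  Δ1: clk:0→1
  Δ2: w0:1→0
  Δ3: w2:1→0, w1:1→0
  Δ4: w4:1→0, w7:0→1
  Δ5: w4:0→1, w1:0→1
  (5Δ to stable)
t=11 Δ0: w3=0 w2=0 w5=0 w4=1 w1=1 w7=1 clk=1 w6=1 w0=0
  Δ1: clk:1→0
  (1Δ to stable)
t=12 Δ0: w3=0 w2=0 w5=0 w4=1 w1=1 w7=1 clk=0 w6=1 w0=0
  Δ1: clk:0→1
  Δ2: w0:0→1
  Δ3: w2:0→1, w1:1→0
  Δ4: w7:1→0
  Δ5: w1:0→1
  (5Δ to stable)
t=13 Δ0: w3=0 w2=1 w5=0 w4=1 w1=1 w7=0 clk=1 w6=1 w0=1
  Δ1: clk:1→0
  (1Δ to stable)
t=14 Δ0: w3=0 w2=1 w5=0 w4=1 w1=1 w7=0 clk=0 w6=1 w0=1
  Δ1: clk:0→1
  Δ2: w0:1→0
  Δ3: w2:1→0, w1:1→0
  Δ4: w4:1→0, w7:0→1
  Δ5: w4:0→1, w1:0→1
  (5Δ to stable)
t=15 Δ0: w3=0 w2=0 w5=0 w4=1 w1=1 w7=1 clk=1 w6=1 w0=0
  Δ1: clk:1→0
  (1Δ to stable)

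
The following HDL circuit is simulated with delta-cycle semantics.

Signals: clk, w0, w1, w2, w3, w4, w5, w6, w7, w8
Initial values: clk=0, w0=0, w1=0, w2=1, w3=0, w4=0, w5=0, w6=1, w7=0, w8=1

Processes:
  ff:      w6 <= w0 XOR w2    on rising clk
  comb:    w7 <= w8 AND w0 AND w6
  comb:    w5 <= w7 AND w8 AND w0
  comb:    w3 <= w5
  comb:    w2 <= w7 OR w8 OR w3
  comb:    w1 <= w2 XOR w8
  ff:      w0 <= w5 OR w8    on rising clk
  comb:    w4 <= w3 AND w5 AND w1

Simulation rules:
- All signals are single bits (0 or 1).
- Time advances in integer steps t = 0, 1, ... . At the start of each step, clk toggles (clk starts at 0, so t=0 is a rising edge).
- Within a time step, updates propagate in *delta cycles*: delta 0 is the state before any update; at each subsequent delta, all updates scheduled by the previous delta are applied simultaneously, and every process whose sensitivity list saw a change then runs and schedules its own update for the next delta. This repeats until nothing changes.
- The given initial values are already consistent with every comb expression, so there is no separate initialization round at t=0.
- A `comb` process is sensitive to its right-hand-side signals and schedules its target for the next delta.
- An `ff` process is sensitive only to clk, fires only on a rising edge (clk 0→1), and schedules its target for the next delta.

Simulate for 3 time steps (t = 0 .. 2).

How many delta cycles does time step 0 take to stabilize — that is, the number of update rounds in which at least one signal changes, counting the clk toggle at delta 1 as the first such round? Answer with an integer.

[bits: w2,w3,w7,w0,w6,w5,w8,w1,clk,w4]
t=0: Δ0=1000101000 Δ1=1000101010 Δ2=1001101010 Δ3=1011101010 Δ4=1011111010 Δ5=1111111010 | 5Δ
t=1: Δ0=1111111010 Δ1=1111111000 | 1Δ
t=2: Δ0=1111111000 Δ1=1111111010 Δ2=1111011010 Δ3=1101011010 Δ4=1101001010 Δ5=1001001010 | 5Δ

5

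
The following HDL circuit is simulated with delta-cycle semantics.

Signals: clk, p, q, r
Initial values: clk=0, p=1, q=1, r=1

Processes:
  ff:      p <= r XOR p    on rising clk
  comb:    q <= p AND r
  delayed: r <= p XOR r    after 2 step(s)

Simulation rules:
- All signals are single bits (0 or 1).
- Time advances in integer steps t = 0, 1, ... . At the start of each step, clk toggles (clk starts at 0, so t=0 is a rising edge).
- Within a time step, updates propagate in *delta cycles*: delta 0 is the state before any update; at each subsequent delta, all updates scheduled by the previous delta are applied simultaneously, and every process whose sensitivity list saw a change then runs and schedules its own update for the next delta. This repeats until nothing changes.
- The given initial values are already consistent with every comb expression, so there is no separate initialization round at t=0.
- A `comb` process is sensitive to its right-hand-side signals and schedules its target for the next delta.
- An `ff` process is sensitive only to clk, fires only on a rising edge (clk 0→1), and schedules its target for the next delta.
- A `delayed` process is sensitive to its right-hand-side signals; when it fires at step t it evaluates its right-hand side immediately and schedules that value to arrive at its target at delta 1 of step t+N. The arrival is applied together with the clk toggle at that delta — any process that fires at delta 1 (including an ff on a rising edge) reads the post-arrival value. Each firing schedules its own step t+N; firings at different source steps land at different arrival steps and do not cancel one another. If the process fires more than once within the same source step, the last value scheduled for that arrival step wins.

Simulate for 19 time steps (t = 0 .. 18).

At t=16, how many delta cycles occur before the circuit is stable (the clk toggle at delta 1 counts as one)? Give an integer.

2

[bits: clk,q,p,r]
t=0: Δ0=0111 Δ1=1111 Δ2=1101 Δ3=1001 | 3Δ
t=1: Δ0=1001 Δ1=0001 | 1Δ
t=2: Δ0=0001 Δ1=1001 Δ2=1011 Δ3=1111 | 3Δ
t=3: Δ0=1111 Δ1=0111 | 1Δ
t=4: Δ0=0111 Δ1=1110 Δ2=1010 | 2Δ
t=5: Δ0=1010 Δ1=0010 | 1Δ
t=6: Δ0=0010 Δ1=1011 Δ2=1101 Δ3=1001 | 3Δ
t=7: Δ0=1001 Δ1=0001 | 1Δ
t=8: Δ0=0001 Δ1=1001 Δ2=1011 Δ3=1111 | 3Δ
t=9: Δ0=1111 Δ1=0111 | 1Δ
t=10: Δ0=0111 Δ1=1110 Δ2=1010 | 2Δ
t=11: Δ0=1010 Δ1=0010 | 1Δ
t=12: Δ0=0010 Δ1=1011 Δ2=1101 Δ3=1001 | 3Δ
t=13: Δ0=1001 Δ1=0001 | 1Δ
t=14: Δ0=0001 Δ1=1001 Δ2=1011 Δ3=1111 | 3Δ
t=15: Δ0=1111 Δ1=0111 | 1Δ
t=16: Δ0=0111 Δ1=1110 Δ2=1010 | 2Δ
t=17: Δ0=1010 Δ1=0010 | 1Δ
t=18: Δ0=0010 Δ1=1011 Δ2=1101 Δ3=1001 | 3Δ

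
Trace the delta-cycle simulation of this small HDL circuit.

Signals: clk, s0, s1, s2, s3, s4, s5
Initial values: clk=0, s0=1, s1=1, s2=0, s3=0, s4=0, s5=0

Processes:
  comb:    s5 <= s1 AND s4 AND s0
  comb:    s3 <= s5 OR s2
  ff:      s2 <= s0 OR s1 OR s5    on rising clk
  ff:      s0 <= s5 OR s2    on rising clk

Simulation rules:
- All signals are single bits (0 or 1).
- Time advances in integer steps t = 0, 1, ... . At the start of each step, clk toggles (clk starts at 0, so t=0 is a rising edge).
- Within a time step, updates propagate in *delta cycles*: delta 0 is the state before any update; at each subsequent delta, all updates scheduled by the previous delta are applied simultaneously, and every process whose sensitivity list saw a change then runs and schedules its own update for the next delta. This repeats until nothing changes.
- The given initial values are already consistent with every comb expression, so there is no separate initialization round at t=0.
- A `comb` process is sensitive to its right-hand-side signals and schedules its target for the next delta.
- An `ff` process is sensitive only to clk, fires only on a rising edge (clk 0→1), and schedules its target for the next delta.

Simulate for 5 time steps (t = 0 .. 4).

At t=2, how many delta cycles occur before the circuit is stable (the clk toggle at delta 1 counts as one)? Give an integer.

2

t0.Δ0 s1=1 s4=0 s5=0 s3=0 clk=0 s0=1 s2=0
t0.Δ1 s1=1 s4=0 s5=0 s3=0 clk=1 s0=1 s2=0
t0.Δ2 s1=1 s4=0 s5=0 s3=0 clk=1 s0=0 s2=1
t0.Δ3 s1=1 s4=0 s5=0 s3=1 clk=1 s0=0 s2=1
t1.Δ0 s1=1 s4=0 s5=0 s3=1 clk=1 s0=0 s2=1
t1.Δ1 s1=1 s4=0 s5=0 s3=1 clk=0 s0=0 s2=1
t2.Δ0 s1=1 s4=0 s5=0 s3=1 clk=0 s0=0 s2=1
t2.Δ1 s1=1 s4=0 s5=0 s3=1 clk=1 s0=0 s2=1
t2.Δ2 s1=1 s4=0 s5=0 s3=1 clk=1 s0=1 s2=1
t3.Δ0 s1=1 s4=0 s5=0 s3=1 clk=1 s0=1 s2=1
t3.Δ1 s1=1 s4=0 s5=0 s3=1 clk=0 s0=1 s2=1
t4.Δ0 s1=1 s4=0 s5=0 s3=1 clk=0 s0=1 s2=1
t4.Δ1 s1=1 s4=0 s5=0 s3=1 clk=1 s0=1 s2=1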